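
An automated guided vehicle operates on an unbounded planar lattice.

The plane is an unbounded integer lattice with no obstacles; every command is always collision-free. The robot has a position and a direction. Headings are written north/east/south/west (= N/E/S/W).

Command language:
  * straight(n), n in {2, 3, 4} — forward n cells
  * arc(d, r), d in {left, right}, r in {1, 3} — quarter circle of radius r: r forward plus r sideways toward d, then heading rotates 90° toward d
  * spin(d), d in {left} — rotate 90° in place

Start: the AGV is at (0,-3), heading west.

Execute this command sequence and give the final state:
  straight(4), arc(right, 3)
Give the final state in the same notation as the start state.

at (-7,0), heading north

start: at (0,-3), heading west
step 1 (straight(4)): at (-4,-3), heading west
step 2 (arc(right, 3)): at (-7,0), heading north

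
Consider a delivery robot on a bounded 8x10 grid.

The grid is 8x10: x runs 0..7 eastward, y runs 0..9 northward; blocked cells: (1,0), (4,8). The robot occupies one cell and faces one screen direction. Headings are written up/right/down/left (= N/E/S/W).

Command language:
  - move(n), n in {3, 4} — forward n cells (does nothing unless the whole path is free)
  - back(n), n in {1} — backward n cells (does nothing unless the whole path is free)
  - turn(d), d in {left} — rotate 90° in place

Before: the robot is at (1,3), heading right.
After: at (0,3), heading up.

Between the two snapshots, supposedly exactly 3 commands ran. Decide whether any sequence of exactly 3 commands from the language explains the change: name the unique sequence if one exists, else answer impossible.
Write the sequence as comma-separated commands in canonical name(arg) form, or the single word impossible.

key: running turn(left) before back(1) would end elsewhere — order is forced
start: at (1,3), heading right
t=1 back(1) ⇒ at (0,3), heading right
t=2 back(1) ⇒ at (0,3), heading right
t=3 turn(left) ⇒ at (0,3), heading up
no rival 3-sequence matches.

back(1), back(1), turn(left)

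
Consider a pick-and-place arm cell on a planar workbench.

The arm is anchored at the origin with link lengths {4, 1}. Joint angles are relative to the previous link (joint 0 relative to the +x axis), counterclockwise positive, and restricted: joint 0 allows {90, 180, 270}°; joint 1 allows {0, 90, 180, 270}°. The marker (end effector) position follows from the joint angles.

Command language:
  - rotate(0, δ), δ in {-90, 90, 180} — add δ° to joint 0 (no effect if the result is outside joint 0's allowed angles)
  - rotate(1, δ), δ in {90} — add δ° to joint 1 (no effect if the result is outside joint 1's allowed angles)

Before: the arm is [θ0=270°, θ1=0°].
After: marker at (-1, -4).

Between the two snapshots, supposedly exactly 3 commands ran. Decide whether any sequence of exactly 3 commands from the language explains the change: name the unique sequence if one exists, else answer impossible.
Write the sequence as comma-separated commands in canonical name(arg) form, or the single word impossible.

start: [θ0=270°, θ1=0°]
t=1 rotate(1, 90) ⇒ [θ0=270°, θ1=90°]
t=2 rotate(1, 90) ⇒ [θ0=270°, θ1=180°]
t=3 rotate(1, 90) ⇒ [θ0=270°, θ1=270°]
no rival 3-sequence matches.

rotate(1, 90), rotate(1, 90), rotate(1, 90)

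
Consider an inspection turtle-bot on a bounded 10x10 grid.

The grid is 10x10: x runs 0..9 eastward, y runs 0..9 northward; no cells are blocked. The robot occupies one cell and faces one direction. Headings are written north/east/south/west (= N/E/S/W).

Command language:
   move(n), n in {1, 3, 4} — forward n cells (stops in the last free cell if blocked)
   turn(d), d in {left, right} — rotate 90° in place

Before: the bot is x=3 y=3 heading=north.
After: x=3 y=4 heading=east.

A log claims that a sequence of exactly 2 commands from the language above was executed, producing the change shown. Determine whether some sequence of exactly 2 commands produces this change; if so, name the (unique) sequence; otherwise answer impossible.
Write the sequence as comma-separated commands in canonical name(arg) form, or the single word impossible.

move(1), turn(right)

key: position moved to (3,4) AND the heading swung to E — translation plus rotation needed
start: x=3 y=3 heading=north
[1] after move(1): x=3 y=4 heading=north
[2] after turn(right): x=3 y=4 heading=east
all 25 alternatives checked — unique.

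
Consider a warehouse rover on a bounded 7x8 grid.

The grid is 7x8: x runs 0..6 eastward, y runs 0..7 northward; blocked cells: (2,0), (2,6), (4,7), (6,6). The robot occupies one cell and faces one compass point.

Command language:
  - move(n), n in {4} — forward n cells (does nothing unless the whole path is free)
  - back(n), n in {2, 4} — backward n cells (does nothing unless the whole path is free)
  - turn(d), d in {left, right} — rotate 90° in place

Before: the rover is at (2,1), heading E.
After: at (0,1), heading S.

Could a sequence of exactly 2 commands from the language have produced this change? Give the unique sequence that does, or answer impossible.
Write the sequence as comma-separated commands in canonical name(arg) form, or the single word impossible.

back(2), turn(right)

key: position moved to (0,1) AND the heading swung to S — translation plus rotation needed
start: at (2,1), heading E
[1] after back(2): at (0,1), heading E
[2] after turn(right): at (0,1), heading S
all 25 alternatives checked — unique.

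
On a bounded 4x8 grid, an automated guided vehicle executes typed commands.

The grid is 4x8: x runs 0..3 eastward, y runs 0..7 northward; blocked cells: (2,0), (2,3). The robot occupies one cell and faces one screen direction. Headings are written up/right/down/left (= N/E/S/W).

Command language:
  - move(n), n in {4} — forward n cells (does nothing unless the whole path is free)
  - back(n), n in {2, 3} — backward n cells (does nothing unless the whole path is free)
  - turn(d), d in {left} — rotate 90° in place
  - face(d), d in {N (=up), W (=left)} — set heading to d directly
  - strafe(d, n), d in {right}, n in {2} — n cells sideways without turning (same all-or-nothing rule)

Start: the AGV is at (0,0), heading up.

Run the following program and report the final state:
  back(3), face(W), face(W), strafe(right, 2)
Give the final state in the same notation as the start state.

start: at (0,0), heading up
step 1 (back(3)): at (0,0), heading up
step 2 (face(W)): at (0,0), heading left
step 3 (face(W)): at (0,0), heading left
step 4 (strafe(right, 2)): at (0,2), heading left

at (0,2), heading left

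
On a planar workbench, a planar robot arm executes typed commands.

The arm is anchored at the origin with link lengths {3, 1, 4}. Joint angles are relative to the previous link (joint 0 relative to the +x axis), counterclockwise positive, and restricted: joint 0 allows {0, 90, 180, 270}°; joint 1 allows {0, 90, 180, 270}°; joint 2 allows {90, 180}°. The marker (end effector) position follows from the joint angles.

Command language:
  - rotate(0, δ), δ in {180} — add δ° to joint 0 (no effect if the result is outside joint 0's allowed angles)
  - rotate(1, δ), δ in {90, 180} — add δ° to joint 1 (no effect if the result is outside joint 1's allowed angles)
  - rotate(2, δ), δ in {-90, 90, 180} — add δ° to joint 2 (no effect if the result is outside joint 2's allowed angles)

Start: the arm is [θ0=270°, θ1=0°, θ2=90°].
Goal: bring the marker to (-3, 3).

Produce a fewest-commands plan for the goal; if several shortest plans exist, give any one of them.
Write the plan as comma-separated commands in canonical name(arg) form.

start: [θ0=270°, θ1=0°, θ2=90°]
[1] after rotate(1, 180): [θ0=270°, θ1=180°, θ2=90°]
[2] after rotate(1, 90): [θ0=270°, θ1=270°, θ2=90°]
[3] after rotate(0, 180): [θ0=90°, θ1=270°, θ2=90°]
[4] after rotate(2, 90): [θ0=90°, θ1=270°, θ2=180°]
shorter routes all fall short; 4 is best.

rotate(1, 180), rotate(1, 90), rotate(0, 180), rotate(2, 90)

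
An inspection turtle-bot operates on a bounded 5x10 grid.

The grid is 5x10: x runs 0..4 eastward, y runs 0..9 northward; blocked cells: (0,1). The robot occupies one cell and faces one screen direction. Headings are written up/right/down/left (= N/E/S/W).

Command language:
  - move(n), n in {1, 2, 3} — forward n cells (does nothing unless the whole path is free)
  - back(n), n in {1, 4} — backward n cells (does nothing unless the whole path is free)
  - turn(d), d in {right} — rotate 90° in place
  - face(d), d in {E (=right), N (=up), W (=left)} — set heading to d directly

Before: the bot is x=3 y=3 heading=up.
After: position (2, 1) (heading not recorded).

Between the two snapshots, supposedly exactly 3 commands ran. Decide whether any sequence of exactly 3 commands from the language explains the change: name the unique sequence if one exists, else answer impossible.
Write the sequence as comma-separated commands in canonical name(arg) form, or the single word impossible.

impossible

no 3-step route produces this change.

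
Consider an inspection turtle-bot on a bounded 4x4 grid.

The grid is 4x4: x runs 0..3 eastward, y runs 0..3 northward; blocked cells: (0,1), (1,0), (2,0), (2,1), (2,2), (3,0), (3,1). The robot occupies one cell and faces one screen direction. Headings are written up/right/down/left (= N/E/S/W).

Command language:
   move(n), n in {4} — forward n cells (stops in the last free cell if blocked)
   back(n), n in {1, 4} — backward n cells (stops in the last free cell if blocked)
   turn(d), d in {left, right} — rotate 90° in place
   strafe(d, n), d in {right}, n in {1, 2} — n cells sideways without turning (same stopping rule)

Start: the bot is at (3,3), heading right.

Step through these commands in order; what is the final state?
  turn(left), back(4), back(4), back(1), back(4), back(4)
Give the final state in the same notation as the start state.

at (3,2), heading up

begin: at (3,3), heading right
1. turn(left) → at (3,3), heading up
2. back(4) → at (3,2), heading up
3. back(4) → at (3,2), heading up
4. back(1) → at (3,2), heading up
5. back(4) → at (3,2), heading up
6. back(4) → at (3,2), heading up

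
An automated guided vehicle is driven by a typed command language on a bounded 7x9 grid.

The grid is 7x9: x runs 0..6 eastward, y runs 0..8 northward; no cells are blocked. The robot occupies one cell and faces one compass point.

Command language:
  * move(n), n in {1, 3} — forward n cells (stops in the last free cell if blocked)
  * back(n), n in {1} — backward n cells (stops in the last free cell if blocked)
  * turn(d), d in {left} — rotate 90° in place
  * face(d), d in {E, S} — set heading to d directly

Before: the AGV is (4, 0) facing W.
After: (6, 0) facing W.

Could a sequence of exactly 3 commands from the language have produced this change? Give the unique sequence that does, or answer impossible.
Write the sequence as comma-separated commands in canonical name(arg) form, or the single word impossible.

back(1), back(1), back(1)

key: heading stays W — no command in the sequence turns
initial: (4, 0) facing W
step 1 (back(1)): (5, 0) facing W
step 2 (back(1)): (6, 0) facing W
step 3 (back(1)): (6, 0) facing W
all 216 alternatives checked — unique.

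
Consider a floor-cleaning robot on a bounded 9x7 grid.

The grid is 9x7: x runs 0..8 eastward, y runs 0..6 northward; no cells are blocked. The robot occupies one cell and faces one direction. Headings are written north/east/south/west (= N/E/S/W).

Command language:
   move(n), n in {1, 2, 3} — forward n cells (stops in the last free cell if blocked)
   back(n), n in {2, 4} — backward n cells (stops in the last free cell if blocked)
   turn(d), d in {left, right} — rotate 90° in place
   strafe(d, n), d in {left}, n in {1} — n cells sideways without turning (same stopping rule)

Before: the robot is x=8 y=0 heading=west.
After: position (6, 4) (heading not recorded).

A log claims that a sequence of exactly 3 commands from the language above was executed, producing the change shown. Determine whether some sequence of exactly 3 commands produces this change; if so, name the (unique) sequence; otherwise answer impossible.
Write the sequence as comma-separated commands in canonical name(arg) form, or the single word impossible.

key: running back(4) before move(2) would end elsewhere — order is forced
initial: x=8 y=0 heading=west
1. move(2) → x=6 y=0 heading=west
2. turn(left) → x=6 y=0 heading=south
3. back(4) → x=6 y=4 heading=south
uniquely the one of 512 3-step routes that fits.

move(2), turn(left), back(4)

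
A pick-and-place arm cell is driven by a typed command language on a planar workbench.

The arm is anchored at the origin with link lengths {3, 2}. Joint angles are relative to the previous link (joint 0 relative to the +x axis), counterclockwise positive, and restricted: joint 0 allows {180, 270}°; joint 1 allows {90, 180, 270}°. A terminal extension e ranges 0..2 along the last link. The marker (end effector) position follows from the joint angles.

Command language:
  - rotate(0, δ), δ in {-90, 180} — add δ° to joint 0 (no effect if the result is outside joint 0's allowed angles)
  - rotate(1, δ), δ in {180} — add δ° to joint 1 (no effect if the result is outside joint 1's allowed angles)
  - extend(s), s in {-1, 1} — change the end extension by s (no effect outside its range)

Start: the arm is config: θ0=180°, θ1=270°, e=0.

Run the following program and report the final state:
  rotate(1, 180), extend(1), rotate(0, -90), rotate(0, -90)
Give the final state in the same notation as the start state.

t0: config: θ0=180°, θ1=270°, e=0
t=1 rotate(1, 180) ⇒ config: θ0=180°, θ1=90°, e=0
t=2 extend(1) ⇒ config: θ0=180°, θ1=90°, e=1
t=3 rotate(0, -90) ⇒ config: θ0=180°, θ1=90°, e=1
t=4 rotate(0, -90) ⇒ config: θ0=180°, θ1=90°, e=1

config: θ0=180°, θ1=90°, e=1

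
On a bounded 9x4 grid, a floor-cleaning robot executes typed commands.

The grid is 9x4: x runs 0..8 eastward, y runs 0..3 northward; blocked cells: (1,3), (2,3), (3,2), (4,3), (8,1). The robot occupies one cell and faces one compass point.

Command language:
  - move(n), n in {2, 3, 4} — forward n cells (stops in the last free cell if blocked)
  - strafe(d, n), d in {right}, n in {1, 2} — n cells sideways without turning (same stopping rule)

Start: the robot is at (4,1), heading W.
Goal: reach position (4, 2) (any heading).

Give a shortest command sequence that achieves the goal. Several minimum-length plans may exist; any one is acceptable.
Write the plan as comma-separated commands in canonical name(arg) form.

strafe(right, 2)

from: at (4,1), heading W
[1] after strafe(right, 2): at (4,2), heading W
shorter routes all fall short; 1 is best.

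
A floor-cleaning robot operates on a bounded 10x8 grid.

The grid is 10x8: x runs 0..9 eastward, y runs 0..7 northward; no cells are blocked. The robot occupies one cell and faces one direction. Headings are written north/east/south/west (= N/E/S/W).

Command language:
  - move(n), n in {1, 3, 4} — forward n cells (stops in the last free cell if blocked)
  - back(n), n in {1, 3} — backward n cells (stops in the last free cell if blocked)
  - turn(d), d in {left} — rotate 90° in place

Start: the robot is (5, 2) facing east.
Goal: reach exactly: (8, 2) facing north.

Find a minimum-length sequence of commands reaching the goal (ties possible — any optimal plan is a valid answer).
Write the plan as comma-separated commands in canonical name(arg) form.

move(3), turn(left)

begin: (5, 2) facing east
[1] after move(3): (8, 2) facing east
[2] after turn(left): (8, 2) facing north
nothing shorter than 2 reaches the goal.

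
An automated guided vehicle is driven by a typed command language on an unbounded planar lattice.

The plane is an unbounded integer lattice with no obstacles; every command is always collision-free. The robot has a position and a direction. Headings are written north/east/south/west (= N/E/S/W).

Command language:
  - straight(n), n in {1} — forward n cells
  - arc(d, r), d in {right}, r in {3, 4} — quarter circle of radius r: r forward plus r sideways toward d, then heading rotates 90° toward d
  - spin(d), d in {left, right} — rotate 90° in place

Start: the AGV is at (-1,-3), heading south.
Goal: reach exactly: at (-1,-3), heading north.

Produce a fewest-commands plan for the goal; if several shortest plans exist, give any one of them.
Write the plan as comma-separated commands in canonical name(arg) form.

start: at (-1,-3), heading south
step 1 (spin(right)): at (-1,-3), heading west
step 2 (spin(right)): at (-1,-3), heading north
minimal: 2 command(s), checked below 2.

spin(right), spin(right)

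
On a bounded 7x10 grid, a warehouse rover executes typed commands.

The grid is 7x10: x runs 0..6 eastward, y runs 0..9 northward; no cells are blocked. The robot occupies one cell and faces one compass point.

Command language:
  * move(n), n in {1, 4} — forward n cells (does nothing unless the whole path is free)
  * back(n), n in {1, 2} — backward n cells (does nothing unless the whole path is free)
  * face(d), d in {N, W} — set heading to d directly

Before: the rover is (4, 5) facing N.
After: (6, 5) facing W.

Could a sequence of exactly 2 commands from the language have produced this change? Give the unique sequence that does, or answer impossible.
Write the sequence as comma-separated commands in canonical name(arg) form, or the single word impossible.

key: order matters: swapping face(W) and back(2) lands elsewhere
initial: (4, 5) facing N
[1] after face(W): (4, 5) facing W
[2] after back(2): (6, 5) facing W
uniquely the one of 36 2-step routes that fits.

face(W), back(2)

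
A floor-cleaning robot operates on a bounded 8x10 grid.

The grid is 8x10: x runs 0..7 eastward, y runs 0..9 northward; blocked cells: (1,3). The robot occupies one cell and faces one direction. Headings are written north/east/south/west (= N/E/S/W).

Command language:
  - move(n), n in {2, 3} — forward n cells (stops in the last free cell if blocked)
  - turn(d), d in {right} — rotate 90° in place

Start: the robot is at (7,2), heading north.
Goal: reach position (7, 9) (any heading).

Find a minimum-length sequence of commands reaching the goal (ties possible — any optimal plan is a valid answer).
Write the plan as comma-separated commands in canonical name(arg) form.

move(2), move(2), move(3)

from: at (7,2), heading north
1. move(2) → at (7,4), heading north
2. move(2) → at (7,6), heading north
3. move(3) → at (7,9), heading north
nothing shorter than 3 reaches the goal.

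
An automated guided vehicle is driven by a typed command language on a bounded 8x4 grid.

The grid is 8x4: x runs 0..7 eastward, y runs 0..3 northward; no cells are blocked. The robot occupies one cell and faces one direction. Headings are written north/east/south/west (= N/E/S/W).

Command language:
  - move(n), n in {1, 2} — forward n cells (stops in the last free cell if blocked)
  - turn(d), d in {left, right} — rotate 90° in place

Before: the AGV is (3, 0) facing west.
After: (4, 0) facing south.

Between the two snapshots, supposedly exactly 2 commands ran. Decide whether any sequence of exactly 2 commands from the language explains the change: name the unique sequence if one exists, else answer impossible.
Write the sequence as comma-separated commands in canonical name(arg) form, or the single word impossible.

impossible

checked all 2-command options: none fits.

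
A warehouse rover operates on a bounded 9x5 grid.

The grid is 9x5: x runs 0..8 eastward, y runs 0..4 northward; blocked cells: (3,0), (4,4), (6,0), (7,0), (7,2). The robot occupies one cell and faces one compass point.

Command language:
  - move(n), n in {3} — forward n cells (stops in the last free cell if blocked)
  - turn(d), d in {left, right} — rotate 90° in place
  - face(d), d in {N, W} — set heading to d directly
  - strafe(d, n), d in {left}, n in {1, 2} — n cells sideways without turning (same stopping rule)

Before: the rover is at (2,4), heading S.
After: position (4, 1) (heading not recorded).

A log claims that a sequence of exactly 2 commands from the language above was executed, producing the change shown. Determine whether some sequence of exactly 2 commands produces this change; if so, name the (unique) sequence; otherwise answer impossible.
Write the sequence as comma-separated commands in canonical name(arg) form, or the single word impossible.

key: order matters: swapping move(3) and strafe(left, 2) lands elsewhere
t0: at (2,4), heading S
t=1 move(3) ⇒ at (2,1), heading S
t=2 strafe(left, 2) ⇒ at (4,1), heading S
all 49 alternatives checked — unique.

move(3), strafe(left, 2)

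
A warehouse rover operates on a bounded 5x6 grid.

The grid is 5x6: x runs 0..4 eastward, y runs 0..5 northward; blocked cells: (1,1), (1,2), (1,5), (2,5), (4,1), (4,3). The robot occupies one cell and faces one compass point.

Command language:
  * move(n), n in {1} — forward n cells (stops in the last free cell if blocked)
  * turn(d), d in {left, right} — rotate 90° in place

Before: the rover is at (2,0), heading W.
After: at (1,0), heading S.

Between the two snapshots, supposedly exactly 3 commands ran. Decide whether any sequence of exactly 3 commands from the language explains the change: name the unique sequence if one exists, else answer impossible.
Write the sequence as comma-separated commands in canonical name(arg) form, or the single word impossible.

key: the second move(1) runs into the grid edge before its full distance
initial: at (2,0), heading W
1. move(1) → at (1,0), heading W
2. turn(left) → at (1,0), heading S
3. move(1) → at (1,0), heading S
uniquely the one of 27 3-step routes that fits.

move(1), turn(left), move(1)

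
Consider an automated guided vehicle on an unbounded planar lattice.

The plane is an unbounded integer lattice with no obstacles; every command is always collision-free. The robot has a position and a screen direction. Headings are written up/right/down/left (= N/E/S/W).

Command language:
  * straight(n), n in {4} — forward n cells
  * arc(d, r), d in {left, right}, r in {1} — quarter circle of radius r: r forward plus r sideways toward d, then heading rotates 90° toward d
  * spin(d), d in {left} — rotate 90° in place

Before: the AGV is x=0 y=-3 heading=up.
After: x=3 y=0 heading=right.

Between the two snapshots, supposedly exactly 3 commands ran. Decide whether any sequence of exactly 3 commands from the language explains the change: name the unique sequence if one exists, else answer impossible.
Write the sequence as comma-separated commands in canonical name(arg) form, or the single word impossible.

key: position moved to (3,0) AND the heading swung to E — translation plus rotation needed
t0: x=0 y=-3 heading=up
step 1 (arc(right, 1)): x=1 y=-2 heading=right
step 2 (arc(left, 1)): x=2 y=-1 heading=up
step 3 (arc(right, 1)): x=3 y=0 heading=right
no other 3-command option fits: unique.

arc(right, 1), arc(left, 1), arc(right, 1)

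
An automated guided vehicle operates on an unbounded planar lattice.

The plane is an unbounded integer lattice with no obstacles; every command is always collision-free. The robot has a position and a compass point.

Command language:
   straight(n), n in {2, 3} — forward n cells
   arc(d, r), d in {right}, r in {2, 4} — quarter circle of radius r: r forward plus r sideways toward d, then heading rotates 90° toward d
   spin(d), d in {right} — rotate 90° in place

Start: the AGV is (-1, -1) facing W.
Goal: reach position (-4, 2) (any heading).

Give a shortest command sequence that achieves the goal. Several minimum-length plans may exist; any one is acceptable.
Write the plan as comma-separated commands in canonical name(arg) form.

start: (-1, -1) facing W
1. straight(3) → (-4, -1) facing W
2. spin(right) → (-4, -1) facing N
3. straight(3) → (-4, 2) facing N
shorter routes all fall short; 3 is best.

straight(3), spin(right), straight(3)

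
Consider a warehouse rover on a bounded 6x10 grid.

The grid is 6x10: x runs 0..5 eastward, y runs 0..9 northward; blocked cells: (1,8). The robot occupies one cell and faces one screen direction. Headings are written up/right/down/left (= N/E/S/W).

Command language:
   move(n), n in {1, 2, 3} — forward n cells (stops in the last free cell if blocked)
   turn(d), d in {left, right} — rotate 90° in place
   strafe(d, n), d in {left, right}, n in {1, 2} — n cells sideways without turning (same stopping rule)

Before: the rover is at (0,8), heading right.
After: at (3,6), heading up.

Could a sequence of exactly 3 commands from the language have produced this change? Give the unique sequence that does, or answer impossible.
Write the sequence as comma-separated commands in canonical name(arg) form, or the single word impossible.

key: position moved to (3,6) AND the heading swung to N — translation plus rotation needed
initial: at (0,8), heading right
t=1 strafe(right, 2) ⇒ at (0,6), heading right
t=2 move(3) ⇒ at (3,6), heading right
t=3 turn(left) ⇒ at (3,6), heading up
no other 3-command option fits: unique.

strafe(right, 2), move(3), turn(left)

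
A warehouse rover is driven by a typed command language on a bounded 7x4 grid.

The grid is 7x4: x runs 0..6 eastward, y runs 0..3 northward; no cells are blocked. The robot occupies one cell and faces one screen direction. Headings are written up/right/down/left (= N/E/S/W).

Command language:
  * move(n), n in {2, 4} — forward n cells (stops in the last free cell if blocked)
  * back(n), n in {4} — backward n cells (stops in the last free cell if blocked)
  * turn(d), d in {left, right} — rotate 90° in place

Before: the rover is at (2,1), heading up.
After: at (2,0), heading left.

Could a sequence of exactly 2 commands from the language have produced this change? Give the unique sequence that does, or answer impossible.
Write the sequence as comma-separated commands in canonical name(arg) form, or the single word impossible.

back(4), turn(left)

key: cell and facing (now W) both changed — the 2 commands mix motion and turning
from: at (2,1), heading up
1. back(4) → at (2,0), heading up
2. turn(left) → at (2,0), heading left
all 25 alternatives checked — unique.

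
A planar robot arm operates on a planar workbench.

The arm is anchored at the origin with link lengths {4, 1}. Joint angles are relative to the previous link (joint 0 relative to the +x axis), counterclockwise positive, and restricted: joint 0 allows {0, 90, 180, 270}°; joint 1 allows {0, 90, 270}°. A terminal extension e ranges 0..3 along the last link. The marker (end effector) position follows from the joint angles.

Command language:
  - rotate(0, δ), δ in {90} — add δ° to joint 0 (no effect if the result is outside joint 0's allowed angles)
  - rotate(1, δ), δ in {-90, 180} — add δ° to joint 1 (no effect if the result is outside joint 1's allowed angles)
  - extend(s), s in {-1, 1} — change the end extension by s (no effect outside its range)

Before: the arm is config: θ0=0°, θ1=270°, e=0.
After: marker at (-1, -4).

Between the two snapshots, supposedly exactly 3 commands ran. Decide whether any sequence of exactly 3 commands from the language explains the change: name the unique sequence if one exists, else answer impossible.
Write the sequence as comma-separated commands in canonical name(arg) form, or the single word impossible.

rotate(0, 90), rotate(0, 90), rotate(0, 90)

from: config: θ0=0°, θ1=270°, e=0
t=1 rotate(0, 90) ⇒ config: θ0=90°, θ1=270°, e=0
t=2 rotate(0, 90) ⇒ config: θ0=180°, θ1=270°, e=0
t=3 rotate(0, 90) ⇒ config: θ0=270°, θ1=270°, e=0
no other 3-command option fits: unique.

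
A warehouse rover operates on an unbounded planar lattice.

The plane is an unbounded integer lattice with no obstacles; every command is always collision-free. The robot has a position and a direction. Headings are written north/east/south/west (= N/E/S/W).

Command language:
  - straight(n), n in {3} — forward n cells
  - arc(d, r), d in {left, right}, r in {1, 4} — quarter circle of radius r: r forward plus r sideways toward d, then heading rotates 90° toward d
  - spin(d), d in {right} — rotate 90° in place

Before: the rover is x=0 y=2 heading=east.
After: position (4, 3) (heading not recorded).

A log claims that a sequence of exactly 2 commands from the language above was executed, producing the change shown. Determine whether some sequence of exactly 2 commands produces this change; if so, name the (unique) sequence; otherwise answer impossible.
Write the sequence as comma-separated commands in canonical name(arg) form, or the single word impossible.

straight(3), arc(left, 1)

key: running arc(left, 1) before straight(3) would end elsewhere — order is forced
t0: x=0 y=2 heading=east
1. straight(3) → x=3 y=2 heading=east
2. arc(left, 1) → x=4 y=3 heading=north
no rival 2-sequence matches.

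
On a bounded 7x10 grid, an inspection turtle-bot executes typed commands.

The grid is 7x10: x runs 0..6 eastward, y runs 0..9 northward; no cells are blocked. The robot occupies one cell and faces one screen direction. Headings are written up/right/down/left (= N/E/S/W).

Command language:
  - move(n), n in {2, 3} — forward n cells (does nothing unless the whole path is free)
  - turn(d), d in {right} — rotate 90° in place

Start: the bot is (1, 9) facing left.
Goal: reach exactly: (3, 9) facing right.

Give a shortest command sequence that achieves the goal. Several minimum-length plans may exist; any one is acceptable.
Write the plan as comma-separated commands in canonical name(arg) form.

start: (1, 9) facing left
t=1 turn(right) ⇒ (1, 9) facing up
t=2 turn(right) ⇒ (1, 9) facing right
t=3 move(2) ⇒ (3, 9) facing right
shorter routes all fall short; 3 is best.

turn(right), turn(right), move(2)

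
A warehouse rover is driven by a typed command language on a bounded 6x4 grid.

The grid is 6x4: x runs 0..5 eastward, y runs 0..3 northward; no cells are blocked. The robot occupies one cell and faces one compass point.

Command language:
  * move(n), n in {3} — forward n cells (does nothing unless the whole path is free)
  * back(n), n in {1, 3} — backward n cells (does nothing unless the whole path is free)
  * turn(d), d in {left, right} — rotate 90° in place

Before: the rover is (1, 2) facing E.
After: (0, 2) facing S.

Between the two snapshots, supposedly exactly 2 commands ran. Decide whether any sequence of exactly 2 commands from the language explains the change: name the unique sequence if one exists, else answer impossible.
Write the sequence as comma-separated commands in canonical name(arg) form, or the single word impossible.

key: order matters: swapping back(1) and turn(right) lands elsewhere
t0: (1, 2) facing E
t=1 back(1) ⇒ (0, 2) facing E
t=2 turn(right) ⇒ (0, 2) facing S
uniquely the one of 25 2-step routes that fits.

back(1), turn(right)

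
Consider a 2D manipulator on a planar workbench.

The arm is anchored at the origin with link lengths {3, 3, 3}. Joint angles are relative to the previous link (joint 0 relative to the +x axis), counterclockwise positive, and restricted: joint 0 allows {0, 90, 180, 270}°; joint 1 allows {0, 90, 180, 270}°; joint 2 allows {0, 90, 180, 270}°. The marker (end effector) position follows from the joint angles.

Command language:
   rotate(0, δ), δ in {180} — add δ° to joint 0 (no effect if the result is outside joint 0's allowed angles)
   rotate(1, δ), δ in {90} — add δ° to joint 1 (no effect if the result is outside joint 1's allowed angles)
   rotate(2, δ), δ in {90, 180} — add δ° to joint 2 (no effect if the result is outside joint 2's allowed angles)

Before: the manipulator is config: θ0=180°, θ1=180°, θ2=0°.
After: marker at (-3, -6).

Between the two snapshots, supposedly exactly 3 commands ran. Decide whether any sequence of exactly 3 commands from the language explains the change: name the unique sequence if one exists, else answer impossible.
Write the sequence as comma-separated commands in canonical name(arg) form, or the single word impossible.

rotate(1, 90), rotate(1, 90), rotate(1, 90)

from: config: θ0=180°, θ1=180°, θ2=0°
step 1 (rotate(1, 90)): config: θ0=180°, θ1=270°, θ2=0°
step 2 (rotate(1, 90)): config: θ0=180°, θ1=0°, θ2=0°
step 3 (rotate(1, 90)): config: θ0=180°, θ1=90°, θ2=0°
no rival 3-sequence matches.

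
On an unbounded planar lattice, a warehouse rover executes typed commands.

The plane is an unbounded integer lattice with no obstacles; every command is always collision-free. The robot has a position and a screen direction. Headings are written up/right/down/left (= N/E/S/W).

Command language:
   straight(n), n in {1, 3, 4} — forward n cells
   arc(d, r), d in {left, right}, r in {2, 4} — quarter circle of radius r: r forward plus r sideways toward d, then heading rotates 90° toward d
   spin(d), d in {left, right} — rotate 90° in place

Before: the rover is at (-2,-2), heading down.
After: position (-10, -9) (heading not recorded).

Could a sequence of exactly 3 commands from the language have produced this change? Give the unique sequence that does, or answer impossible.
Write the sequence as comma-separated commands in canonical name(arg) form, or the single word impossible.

straight(3), arc(right, 4), straight(4)

key: running straight(4) before straight(3) would end elsewhere — order is forced
t0: at (-2,-2), heading down
t=1 straight(3) ⇒ at (-2,-5), heading down
t=2 arc(right, 4) ⇒ at (-6,-9), heading left
t=3 straight(4) ⇒ at (-10,-9), heading left
no rival 3-sequence matches.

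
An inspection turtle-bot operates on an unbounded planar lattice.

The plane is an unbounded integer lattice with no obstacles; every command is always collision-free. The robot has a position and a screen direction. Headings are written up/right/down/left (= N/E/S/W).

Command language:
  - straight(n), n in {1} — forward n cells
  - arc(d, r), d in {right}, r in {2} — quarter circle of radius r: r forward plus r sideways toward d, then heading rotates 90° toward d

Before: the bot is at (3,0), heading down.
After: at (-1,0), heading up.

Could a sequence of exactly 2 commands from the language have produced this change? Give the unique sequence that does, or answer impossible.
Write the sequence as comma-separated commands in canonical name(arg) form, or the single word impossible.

key: cell and facing (now N) both changed — the 2 commands mix motion and turning
start: at (3,0), heading down
t=1 arc(right, 2) ⇒ at (1,-2), heading left
t=2 arc(right, 2) ⇒ at (-1,0), heading up
uniquely the one of 4 2-step routes that fits.

arc(right, 2), arc(right, 2)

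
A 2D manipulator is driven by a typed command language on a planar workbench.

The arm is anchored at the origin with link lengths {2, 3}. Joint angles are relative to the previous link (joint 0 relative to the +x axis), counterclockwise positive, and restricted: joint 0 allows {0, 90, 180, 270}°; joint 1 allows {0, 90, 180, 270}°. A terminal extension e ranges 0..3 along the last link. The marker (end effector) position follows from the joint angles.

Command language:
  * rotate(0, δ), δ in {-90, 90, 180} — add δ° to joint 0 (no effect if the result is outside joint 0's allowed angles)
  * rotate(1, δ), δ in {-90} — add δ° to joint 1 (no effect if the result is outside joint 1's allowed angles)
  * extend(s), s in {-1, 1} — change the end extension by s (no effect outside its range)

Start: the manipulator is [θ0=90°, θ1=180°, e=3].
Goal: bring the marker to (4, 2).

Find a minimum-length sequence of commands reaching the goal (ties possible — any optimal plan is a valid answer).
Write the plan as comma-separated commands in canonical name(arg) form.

initial: [θ0=90°, θ1=180°, e=3]
1. extend(-1) → [θ0=90°, θ1=180°, e=2]
2. extend(-1) → [θ0=90°, θ1=180°, e=1]
3. rotate(1, -90) → [θ0=90°, θ1=90°, e=1]
4. rotate(1, -90) → [θ0=90°, θ1=0°, e=1]
5. rotate(1, -90) → [θ0=90°, θ1=270°, e=1]
nothing shorter than 5 reaches the goal.

extend(-1), extend(-1), rotate(1, -90), rotate(1, -90), rotate(1, -90)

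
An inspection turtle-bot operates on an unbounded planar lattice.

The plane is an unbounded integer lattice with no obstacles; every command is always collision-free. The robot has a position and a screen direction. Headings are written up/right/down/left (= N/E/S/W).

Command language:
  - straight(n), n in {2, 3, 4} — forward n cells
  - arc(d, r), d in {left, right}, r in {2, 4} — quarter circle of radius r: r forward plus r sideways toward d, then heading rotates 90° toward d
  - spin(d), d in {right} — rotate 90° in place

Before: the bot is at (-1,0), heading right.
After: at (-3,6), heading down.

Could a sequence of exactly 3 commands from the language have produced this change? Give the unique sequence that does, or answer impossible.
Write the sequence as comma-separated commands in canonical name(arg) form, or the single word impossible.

key: position moved to (-3,6) AND the heading swung to S — translation plus rotation needed
start: at (-1,0), heading right
step 1 (arc(left, 4)): at (3,4), heading up
step 2 (arc(left, 4)): at (-1,8), heading left
step 3 (arc(left, 2)): at (-3,6), heading down
no other 3-command option fits: unique.

arc(left, 4), arc(left, 4), arc(left, 2)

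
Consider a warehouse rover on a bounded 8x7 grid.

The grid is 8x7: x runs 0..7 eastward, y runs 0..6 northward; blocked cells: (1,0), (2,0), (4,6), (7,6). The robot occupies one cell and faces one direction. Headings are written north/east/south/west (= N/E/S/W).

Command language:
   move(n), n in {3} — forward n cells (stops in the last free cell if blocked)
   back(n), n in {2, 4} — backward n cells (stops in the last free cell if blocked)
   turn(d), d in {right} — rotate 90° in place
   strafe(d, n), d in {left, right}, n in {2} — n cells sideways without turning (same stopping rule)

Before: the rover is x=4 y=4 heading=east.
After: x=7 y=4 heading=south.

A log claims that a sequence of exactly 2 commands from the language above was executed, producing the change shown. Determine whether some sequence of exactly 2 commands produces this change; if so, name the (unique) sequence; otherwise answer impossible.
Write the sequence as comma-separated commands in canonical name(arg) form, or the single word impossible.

move(3), turn(right)

key: running turn(right) before move(3) would end elsewhere — order is forced
initial: x=4 y=4 heading=east
t=1 move(3) ⇒ x=7 y=4 heading=east
t=2 turn(right) ⇒ x=7 y=4 heading=south
all 36 alternatives checked — unique.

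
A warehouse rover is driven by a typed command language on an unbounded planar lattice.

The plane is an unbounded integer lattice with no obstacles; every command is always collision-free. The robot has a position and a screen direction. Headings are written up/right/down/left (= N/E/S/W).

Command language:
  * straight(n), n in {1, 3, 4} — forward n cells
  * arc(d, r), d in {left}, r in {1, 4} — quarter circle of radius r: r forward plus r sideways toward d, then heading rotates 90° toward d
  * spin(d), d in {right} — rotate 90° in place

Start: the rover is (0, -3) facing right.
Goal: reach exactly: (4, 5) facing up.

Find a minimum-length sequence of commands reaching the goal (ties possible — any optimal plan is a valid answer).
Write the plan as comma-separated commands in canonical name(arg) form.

arc(left, 4), straight(4)

begin: (0, -3) facing right
t=1 arc(left, 4) ⇒ (4, 1) facing up
t=2 straight(4) ⇒ (4, 5) facing up
minimal: 2 command(s), checked below 2.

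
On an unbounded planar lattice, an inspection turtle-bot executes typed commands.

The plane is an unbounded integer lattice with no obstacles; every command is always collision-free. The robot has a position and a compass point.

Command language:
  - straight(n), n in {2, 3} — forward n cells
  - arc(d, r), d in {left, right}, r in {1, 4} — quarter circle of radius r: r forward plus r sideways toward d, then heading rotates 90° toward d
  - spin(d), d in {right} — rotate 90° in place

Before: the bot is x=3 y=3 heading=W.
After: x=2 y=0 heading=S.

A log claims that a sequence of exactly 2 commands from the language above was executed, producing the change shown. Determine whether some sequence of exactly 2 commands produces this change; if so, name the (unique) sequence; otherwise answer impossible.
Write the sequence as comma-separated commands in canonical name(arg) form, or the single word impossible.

arc(left, 1), straight(2)

key: cell and facing (now S) both changed — the 2 commands mix motion and turning
from: x=3 y=3 heading=W
t=1 arc(left, 1) ⇒ x=2 y=2 heading=S
t=2 straight(2) ⇒ x=2 y=0 heading=S
uniquely the one of 49 2-step routes that fits.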